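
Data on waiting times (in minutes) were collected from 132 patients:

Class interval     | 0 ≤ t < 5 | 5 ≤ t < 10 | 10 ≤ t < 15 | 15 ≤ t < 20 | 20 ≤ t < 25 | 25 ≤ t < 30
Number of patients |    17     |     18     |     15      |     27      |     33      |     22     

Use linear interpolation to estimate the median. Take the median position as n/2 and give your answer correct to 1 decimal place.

Cumulative frequencies: 17, 35, 50, 77, 110, 132
n = 132; position = n/2 = 66.
This falls in the class 15 ≤ t < 20: L = 15, F = 50, f = 27, h = 5.
Median ≈ 15 + ((66 − 50) / 27) × 5 = 17.9630

18.0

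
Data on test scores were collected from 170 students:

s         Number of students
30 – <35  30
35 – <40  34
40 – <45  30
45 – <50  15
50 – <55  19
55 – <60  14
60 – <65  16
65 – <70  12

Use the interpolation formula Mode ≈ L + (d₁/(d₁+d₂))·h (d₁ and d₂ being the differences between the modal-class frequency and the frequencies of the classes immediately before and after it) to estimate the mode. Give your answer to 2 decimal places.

37.50

Modal class: 35 – <40 (highest frequency 34).
d₁ = 34 − 30 = 4, d₂ = 34 − 30 = 4
Mode ≈ 35 + (4/(4+4)) × 5 = 35 + 2.5000 = 37.5000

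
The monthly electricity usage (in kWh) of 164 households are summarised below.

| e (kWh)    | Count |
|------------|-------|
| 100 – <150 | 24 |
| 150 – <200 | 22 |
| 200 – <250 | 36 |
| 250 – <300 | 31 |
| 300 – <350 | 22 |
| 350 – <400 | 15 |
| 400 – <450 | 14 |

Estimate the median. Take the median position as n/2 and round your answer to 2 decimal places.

250.00

Cumulative frequencies: 24, 46, 82, 113, 135, 150, 164
n = 164; position = n/2 = 82.
This falls in the class 200 – <250: L = 200, F = 46, f = 36, h = 50.
Median ≈ 200 + ((82 − 46) / 36) × 50 = 250.0000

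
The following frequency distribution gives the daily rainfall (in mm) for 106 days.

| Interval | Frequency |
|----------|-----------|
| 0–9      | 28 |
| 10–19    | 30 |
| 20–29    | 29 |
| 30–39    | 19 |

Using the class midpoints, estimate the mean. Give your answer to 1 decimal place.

Midpoints: 4.5, 14.5, 24.5, 34.5
Σfm = 28×4.5 + 30×14.5 + 29×24.5 + 19×34.5 = 1927
n = Σf = 106
Mean = 1927 / 106 = 18.1792

18.2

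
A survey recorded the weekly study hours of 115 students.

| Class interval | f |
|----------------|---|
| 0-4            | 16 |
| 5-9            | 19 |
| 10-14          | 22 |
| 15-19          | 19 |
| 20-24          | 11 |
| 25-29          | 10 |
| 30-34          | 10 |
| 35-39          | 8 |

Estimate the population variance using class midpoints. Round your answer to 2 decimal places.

110.66

Midpoints: 2, 7, 12, 17, 22, 27, 32, 37
n = 115, Σfm = 1880, mean = 16.3478
Σfm² = 43460
Σf(m − x̄)² = Σfm² − (Σfm)²/n = 43460 − 1880²/115 = 12726.0870
Population variance = 12726.0870 / 115 = 110.6616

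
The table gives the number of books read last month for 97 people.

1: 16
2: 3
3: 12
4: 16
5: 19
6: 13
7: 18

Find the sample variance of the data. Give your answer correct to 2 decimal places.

Values: 1, 2, 3, 4, 5, 6, 7
n = 97, Σfx = 421, mean = 4.3402
Σfx² = 2217
Σf(x − x̄)² = Σfx² − (Σfx)²/n = 2217 − 421²/97 = 389.7732
Sample variance = 389.7732 / 96 = 4.0601

4.06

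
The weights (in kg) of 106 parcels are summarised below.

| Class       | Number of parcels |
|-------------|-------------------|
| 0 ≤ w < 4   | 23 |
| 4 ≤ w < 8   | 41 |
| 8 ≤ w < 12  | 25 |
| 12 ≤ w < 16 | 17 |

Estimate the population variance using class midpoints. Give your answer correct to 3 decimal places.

Midpoints: 2, 6, 10, 14
n = 106, Σfm = 780, mean = 7.3585
Σfm² = 7400
Σf(m − x̄)² = Σfm² − (Σfm)²/n = 7400 − 780²/106 = 1660.3774
Population variance = 1660.3774 / 106 = 15.6639

15.664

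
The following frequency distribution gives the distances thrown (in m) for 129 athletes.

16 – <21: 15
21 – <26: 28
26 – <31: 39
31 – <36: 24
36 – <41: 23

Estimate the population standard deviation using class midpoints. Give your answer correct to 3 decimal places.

6.270

Midpoints: 18.5, 23.5, 28.5, 33.5, 38.5
n = 129, Σfm = 3736.5, mean = 28.9651
Σfm² = 113300.25
Σf(m − x̄)² = Σfm² − (Σfm)²/n = 113300.25 − 3736.5²/129 = 5072.0930
Population variance = 5072.0930 / 129 = 39.3186
Standard deviation = √39.3186 = 6.2705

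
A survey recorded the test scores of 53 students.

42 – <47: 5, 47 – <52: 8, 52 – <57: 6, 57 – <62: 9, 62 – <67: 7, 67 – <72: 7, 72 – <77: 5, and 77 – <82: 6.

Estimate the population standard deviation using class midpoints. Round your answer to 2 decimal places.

Midpoints: 44.5, 49.5, 54.5, 59.5, 64.5, 69.5, 74.5, 79.5
n = 53, Σfm = 3268.5, mean = 61.6698
Σfm² = 207793.25
Σf(m − x̄)² = Σfm² − (Σfm)²/n = 207793.25 − 3268.5²/53 = 6225.4717
Population variance = 6225.4717 / 53 = 117.4617
Standard deviation = √117.4617 = 10.8380

10.84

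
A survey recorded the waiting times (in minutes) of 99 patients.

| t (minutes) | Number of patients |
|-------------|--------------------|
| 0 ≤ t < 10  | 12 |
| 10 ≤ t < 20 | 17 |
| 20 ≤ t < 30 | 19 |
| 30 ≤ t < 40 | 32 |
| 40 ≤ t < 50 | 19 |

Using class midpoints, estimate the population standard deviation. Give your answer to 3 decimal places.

12.891

Midpoints: 5, 15, 25, 35, 45
n = 99, Σfm = 2765, mean = 27.9293
Σfm² = 93675
Σf(m − x̄)² = Σfm² − (Σfm)²/n = 93675 − 2765²/99 = 16450.5051
Population variance = 16450.5051 / 99 = 166.1667
Standard deviation = √166.1667 = 12.8906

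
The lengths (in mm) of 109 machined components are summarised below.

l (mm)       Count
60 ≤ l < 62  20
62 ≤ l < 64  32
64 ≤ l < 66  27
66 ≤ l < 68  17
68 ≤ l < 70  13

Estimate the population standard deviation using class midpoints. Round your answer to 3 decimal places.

Midpoints: 61, 63, 65, 67, 69
n = 109, Σfm = 7027, mean = 64.4679
Σfm² = 453709
Σf(m − x̄)² = Σfm² − (Σfm)²/n = 453709 − 7027²/109 = 693.1376
Population variance = 693.1376 / 109 = 6.3591
Standard deviation = √6.3591 = 2.5217

2.522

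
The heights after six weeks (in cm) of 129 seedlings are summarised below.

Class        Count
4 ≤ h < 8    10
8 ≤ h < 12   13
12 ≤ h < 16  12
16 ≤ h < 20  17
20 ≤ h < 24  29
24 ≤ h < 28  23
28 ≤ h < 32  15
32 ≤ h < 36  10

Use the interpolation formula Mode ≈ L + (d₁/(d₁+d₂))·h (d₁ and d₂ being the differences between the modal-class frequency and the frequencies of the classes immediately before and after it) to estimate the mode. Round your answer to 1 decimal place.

Modal class: 20 ≤ h < 24 (highest frequency 29).
d₁ = 29 − 17 = 12, d₂ = 29 − 23 = 6
Mode ≈ 20 + (12/(12+6)) × 4 = 20 + 2.6667 = 22.6667

22.7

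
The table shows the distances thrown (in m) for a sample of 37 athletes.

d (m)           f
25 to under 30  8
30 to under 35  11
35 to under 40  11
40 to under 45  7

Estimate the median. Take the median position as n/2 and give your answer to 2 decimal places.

Cumulative frequencies: 8, 19, 30, 37
n = 37; position = n/2 = 18.5.
This falls in the class 30 to under 35: L = 30, F = 8, f = 11, h = 5.
Median ≈ 30 + ((18.5 − 8) / 11) × 5 = 34.7727

34.77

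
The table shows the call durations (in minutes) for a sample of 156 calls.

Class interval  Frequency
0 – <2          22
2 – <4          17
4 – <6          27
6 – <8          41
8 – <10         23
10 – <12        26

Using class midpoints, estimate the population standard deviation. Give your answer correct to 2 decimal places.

Midpoints: 1, 3, 5, 7, 9, 11
n = 156, Σfm = 988, mean = 6.3333
Σfm² = 7868
Σf(m − x̄)² = Σfm² − (Σfm)²/n = 7868 − 988²/156 = 1610.6667
Population variance = 1610.6667 / 156 = 10.3248
Standard deviation = √10.3248 = 3.2132

3.21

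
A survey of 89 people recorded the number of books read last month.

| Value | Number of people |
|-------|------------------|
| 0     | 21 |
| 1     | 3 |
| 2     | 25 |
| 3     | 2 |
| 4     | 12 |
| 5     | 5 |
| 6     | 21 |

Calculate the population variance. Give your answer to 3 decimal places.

5.012

Values: 0, 1, 2, 3, 4, 5, 6
n = 89, Σfx = 258, mean = 2.8989
Σfx² = 1194
Σf(x − x̄)² = Σfx² − (Σfx)²/n = 1194 − 258²/89 = 446.0899
Population variance = 446.0899 / 89 = 5.0122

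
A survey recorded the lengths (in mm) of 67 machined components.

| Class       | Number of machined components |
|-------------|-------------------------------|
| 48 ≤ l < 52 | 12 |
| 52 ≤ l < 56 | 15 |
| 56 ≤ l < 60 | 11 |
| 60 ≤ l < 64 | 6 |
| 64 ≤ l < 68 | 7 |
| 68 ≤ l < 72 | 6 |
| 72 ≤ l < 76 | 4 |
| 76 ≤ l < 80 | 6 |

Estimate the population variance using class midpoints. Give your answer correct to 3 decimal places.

79.947

Midpoints: 50, 54, 58, 62, 66, 70, 74, 78
n = 67, Σfm = 4066, mean = 60.6866
Σfm² = 252108
Σf(m − x̄)² = Σfm² − (Σfm)²/n = 252108 − 4066²/67 = 5356.4179
Population variance = 5356.4179 / 67 = 79.9465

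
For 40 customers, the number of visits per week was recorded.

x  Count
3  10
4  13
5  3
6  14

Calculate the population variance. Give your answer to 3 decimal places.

Values: 3, 4, 5, 6
n = 40, Σfx = 181, mean = 4.5250
Σfx² = 877
Σf(x − x̄)² = Σfx² − (Σfx)²/n = 877 − 181²/40 = 57.9750
Population variance = 57.9750 / 40 = 1.4494

1.449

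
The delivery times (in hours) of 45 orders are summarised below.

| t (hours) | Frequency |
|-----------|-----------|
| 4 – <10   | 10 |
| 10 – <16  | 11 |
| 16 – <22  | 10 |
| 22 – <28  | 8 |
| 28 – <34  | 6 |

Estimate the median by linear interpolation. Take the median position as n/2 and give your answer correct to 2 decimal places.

Cumulative frequencies: 10, 21, 31, 39, 45
n = 45; position = n/2 = 22.5.
This falls in the class 16 – <22: L = 16, F = 21, f = 10, h = 6.
Median ≈ 16 + ((22.5 − 21) / 10) × 6 = 16.9000

16.90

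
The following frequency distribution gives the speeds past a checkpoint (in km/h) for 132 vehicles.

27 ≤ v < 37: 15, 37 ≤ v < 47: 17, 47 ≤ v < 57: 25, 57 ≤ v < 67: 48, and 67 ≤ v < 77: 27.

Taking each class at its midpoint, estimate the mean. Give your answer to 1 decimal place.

56.2

Midpoints: 32, 42, 52, 62, 72
Σfm = 15×32 + 17×42 + 25×52 + 48×62 + 27×72 = 7414
n = Σf = 132
Mean = 7414 / 132 = 56.1667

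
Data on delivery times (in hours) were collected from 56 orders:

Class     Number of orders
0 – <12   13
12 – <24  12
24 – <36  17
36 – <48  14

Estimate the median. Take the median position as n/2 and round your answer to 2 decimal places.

26.12

Cumulative frequencies: 13, 25, 42, 56
n = 56; position = n/2 = 28.
This falls in the class 24 – <36: L = 24, F = 25, f = 17, h = 12.
Median ≈ 24 + ((28 − 25) / 17) × 12 = 26.1176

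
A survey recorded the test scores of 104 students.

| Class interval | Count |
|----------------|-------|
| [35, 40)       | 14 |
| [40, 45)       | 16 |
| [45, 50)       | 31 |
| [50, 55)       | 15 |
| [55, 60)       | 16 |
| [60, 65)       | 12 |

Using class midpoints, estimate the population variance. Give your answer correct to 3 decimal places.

58.744

Midpoints: 37.5, 42.5, 47.5, 52.5, 57.5, 62.5
n = 104, Σfm = 5135, mean = 49.3750
Σfm² = 259650
Σf(m − x̄)² = Σfm² − (Σfm)²/n = 259650 − 5135²/104 = 6109.3750
Population variance = 6109.3750 / 104 = 58.7440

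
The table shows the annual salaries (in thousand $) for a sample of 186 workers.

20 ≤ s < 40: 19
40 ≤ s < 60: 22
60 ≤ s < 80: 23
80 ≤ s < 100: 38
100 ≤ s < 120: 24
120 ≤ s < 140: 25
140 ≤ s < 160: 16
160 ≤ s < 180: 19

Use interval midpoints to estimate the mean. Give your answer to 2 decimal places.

97.96

Midpoints: 30, 50, 70, 90, 110, 130, 150, 170
Σfm = 19×30 + 22×50 + 23×70 + 38×90 + 24×110 + 25×130 + 16×150 + 19×170 = 18220
n = Σf = 186
Mean = 18220 / 186 = 97.9570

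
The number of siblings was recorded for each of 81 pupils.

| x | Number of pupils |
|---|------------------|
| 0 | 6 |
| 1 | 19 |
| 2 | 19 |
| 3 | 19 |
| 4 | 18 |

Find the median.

2

Cumulative frequencies: 6, 25, 44, 63, 81
n = 81, so the median is the value in position (n+1)/2 = 41.
Position 41 falls at value 2.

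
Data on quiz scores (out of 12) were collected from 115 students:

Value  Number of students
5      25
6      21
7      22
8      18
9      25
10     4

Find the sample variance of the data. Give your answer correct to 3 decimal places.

Values: 5, 6, 7, 8, 9, 10
n = 115, Σfx = 814, mean = 7.0783
Σfx² = 6036
Σf(x − x̄)² = Σfx² − (Σfx)²/n = 6036 − 814²/115 = 274.2957
Sample variance = 274.2957 / 114 = 2.4061

2.406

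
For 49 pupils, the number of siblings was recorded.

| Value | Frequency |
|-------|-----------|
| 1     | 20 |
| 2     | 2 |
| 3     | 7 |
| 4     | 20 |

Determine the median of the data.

Cumulative frequencies: 20, 22, 29, 49
n = 49, so the median is the value in position (n+1)/2 = 25.
Position 25 falls at value 3.

3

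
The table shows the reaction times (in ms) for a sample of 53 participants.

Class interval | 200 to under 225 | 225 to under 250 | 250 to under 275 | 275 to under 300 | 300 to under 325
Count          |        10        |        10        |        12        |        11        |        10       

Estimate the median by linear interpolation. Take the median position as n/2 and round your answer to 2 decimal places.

263.54

Cumulative frequencies: 10, 20, 32, 43, 53
n = 53; position = n/2 = 26.5.
This falls in the class 250 to under 275: L = 250, F = 20, f = 12, h = 25.
Median ≈ 250 + ((26.5 − 20) / 12) × 25 = 263.5417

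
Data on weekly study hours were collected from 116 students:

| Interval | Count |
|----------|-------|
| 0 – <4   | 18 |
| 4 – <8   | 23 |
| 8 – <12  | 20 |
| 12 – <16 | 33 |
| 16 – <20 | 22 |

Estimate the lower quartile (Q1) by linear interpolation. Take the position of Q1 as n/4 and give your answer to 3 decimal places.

5.913

Cumulative frequencies: 18, 41, 61, 94, 116
n = 116; position = n/4 = 29.
This falls in the class 4 – <8: L = 4, F = 18, f = 23, h = 4.
Lower quartile ≈ 4 + ((29 − 18) / 23) × 4 = 5.9130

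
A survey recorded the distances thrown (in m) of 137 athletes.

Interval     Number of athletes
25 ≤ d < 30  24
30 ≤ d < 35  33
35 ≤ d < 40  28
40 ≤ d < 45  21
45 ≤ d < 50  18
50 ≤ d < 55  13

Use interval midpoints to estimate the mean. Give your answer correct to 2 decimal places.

38.05

Midpoints: 27.5, 32.5, 37.5, 42.5, 47.5, 52.5
Σfm = 24×27.5 + 33×32.5 + 28×37.5 + 21×42.5 + 18×47.5 + 13×52.5 = 5212.5
n = Σf = 137
Mean = 5212.5 / 137 = 38.0474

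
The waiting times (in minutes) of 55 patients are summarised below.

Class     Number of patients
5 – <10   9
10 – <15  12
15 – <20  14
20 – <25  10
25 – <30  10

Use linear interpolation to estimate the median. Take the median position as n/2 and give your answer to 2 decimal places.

17.32

Cumulative frequencies: 9, 21, 35, 45, 55
n = 55; position = n/2 = 27.5.
This falls in the class 15 – <20: L = 15, F = 21, f = 14, h = 5.
Median ≈ 15 + ((27.5 − 21) / 14) × 5 = 17.3214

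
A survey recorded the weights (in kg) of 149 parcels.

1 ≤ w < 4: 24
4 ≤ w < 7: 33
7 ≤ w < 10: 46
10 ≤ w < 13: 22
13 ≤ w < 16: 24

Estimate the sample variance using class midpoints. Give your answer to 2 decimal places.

Midpoints: 2.5, 5.5, 8.5, 11.5, 14.5
n = 149, Σfm = 1233.5, mean = 8.2785
Σfm² = 12427.25
Σf(m − x̄)² = Σfm² − (Σfm)²/n = 12427.25 − 1233.5²/149 = 2215.6913
Sample variance = 2215.6913 / 148 = 14.9709

14.97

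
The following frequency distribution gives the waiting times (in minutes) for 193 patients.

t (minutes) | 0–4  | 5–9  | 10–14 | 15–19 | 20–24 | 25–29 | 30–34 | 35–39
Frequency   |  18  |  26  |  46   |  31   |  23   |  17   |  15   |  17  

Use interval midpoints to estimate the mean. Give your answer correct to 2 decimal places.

Midpoints: 2, 7, 12, 17, 22, 27, 32, 37
Σfm = 18×2 + 26×7 + 46×12 + 31×17 + 23×22 + 17×27 + 15×32 + 17×37 = 3371
n = Σf = 193
Mean = 3371 / 193 = 17.4663

17.47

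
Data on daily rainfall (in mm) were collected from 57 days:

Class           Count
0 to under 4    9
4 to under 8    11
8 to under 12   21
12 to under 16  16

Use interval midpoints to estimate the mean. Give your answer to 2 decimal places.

9.09

Midpoints: 2, 6, 10, 14
Σfm = 9×2 + 11×6 + 21×10 + 16×14 = 518
n = Σf = 57
Mean = 518 / 57 = 9.0877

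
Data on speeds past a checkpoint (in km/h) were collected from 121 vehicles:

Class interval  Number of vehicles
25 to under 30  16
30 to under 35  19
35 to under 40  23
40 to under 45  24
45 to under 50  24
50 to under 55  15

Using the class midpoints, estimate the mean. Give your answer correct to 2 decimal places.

Midpoints: 27.5, 32.5, 37.5, 42.5, 47.5, 52.5
Σfm = 16×27.5 + 19×32.5 + 23×37.5 + 24×42.5 + 24×47.5 + 15×52.5 = 4867.5
n = Σf = 121
Mean = 4867.5 / 121 = 40.2273

40.23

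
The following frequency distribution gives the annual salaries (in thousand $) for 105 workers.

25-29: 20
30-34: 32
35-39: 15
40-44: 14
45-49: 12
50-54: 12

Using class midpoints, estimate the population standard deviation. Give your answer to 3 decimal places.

8.194

Midpoints: 27, 32, 37, 42, 47, 52
n = 105, Σfm = 3895, mean = 37.0952
Σfm² = 151535
Σf(m − x̄)² = Σfm² − (Σfm)²/n = 151535 − 3895²/105 = 7049.0476
Population variance = 7049.0476 / 105 = 67.1338
Standard deviation = √67.1338 = 8.1935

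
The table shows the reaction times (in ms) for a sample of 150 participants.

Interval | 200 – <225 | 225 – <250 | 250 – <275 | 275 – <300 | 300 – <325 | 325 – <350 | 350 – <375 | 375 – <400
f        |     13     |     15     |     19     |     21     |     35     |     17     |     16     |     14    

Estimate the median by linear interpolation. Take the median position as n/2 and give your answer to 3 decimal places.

Cumulative frequencies: 13, 28, 47, 68, 103, 120, 136, 150
n = 150; position = n/2 = 75.
This falls in the class 300 – <325: L = 300, F = 68, f = 35, h = 25.
Median ≈ 300 + ((75 − 68) / 35) × 25 = 305.0000

305.000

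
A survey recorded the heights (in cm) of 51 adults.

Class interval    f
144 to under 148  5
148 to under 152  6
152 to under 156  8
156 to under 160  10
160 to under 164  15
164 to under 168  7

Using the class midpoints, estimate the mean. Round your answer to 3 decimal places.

157.529

Midpoints: 146, 150, 154, 158, 162, 166
Σfm = 5×146 + 6×150 + 8×154 + 10×158 + 15×162 + 7×166 = 8034
n = Σf = 51
Mean = 8034 / 51 = 157.5294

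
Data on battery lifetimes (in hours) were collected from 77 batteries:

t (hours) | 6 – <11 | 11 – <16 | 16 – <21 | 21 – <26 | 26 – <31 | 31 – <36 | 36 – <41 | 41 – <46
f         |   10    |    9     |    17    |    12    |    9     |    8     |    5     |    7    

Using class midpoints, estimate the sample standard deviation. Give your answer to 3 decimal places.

Midpoints: 8.5, 13.5, 18.5, 23.5, 28.5, 33.5, 38.5, 43.5
n = 77, Σfm = 1824.5, mean = 23.6948
Σfm² = 51753.25
Σf(m − x̄)² = Σfm² − (Σfm)²/n = 51753.25 − 1824.5²/77 = 8522.0779
Sample variance = 8522.0779 / 76 = 112.1326
Standard deviation = √112.1326 = 10.5893

10.589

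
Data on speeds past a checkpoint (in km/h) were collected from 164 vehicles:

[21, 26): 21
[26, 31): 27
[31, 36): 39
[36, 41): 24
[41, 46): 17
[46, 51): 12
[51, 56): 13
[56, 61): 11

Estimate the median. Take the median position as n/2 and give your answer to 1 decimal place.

Cumulative frequencies: 21, 48, 87, 111, 128, 140, 153, 164
n = 164; position = n/2 = 82.
This falls in the class [31, 36): L = 31, F = 48, f = 39, h = 5.
Median ≈ 31 + ((82 − 48) / 39) × 5 = 35.3590

35.4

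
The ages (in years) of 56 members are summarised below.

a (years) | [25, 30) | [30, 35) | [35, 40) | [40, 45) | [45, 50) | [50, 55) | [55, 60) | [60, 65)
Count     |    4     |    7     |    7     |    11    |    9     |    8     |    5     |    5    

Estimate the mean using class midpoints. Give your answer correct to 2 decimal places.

44.91

Midpoints: 27.5, 32.5, 37.5, 42.5, 47.5, 52.5, 57.5, 62.5
Σfm = 4×27.5 + 7×32.5 + 7×37.5 + 11×42.5 + 9×47.5 + 8×52.5 + 5×57.5 + 5×62.5 = 2515
n = Σf = 56
Mean = 2515 / 56 = 44.9107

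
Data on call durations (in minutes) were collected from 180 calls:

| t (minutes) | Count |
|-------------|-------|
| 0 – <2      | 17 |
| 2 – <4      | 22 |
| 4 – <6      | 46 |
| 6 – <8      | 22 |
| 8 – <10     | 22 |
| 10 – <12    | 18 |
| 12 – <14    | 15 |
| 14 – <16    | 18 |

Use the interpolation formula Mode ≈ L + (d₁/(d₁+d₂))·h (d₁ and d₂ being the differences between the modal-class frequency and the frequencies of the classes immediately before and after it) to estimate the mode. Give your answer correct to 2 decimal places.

5.00

Modal class: 4 – <6 (highest frequency 46).
d₁ = 46 − 22 = 24, d₂ = 46 − 22 = 24
Mode ≈ 4 + (24/(24+24)) × 2 = 4 + 1.0000 = 5.0000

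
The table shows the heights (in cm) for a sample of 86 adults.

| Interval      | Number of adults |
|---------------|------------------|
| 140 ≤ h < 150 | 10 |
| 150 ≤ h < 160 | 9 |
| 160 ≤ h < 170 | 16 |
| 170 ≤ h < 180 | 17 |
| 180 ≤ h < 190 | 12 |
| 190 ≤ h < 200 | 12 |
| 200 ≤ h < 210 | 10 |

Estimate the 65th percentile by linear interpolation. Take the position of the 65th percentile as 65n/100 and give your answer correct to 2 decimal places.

183.25

Cumulative frequencies: 10, 19, 35, 52, 64, 76, 86
n = 86; position = 65n/100 = 55.9.
This falls in the class 180 ≤ h < 190: L = 180, F = 52, f = 12, h = 10.
65th percentile ≈ 180 + ((55.9 − 52) / 12) × 10 = 183.2500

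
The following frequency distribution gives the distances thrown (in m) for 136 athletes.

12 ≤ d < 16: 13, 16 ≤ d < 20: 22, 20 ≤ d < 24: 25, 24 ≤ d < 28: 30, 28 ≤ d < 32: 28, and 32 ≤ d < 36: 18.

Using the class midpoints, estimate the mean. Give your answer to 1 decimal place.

24.7

Midpoints: 14, 18, 22, 26, 30, 34
Σfm = 13×14 + 22×18 + 25×22 + 30×26 + 28×30 + 18×34 = 3360
n = Σf = 136
Mean = 3360 / 136 = 24.7059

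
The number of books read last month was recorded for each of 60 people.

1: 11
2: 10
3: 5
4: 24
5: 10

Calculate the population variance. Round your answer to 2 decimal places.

1.93

Values: 1, 2, 3, 4, 5
n = 60, Σfx = 192, mean = 3.2000
Σfx² = 730
Σf(x − x̄)² = Σfx² − (Σfx)²/n = 730 − 192²/60 = 115.6000
Population variance = 115.6000 / 60 = 1.9267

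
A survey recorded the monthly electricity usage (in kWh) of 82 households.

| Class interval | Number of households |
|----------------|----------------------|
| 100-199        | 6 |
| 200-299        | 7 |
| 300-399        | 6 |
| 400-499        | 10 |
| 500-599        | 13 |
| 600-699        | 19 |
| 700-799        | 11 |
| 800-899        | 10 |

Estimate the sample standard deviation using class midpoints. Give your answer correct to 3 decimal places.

Midpoints: 149.5, 249.5, 349.5, 449.5, 549.5, 649.5, 749.5, 849.5
n = 82, Σfm = 45459, mean = 554.3780
Σfm² = 28659520.5
Σf(m − x̄)² = Σfm² − (Σfm)²/n = 28659520.5 − 45459²/82 = 3458048.7805
Sample variance = 3458048.7805 / 81 = 42691.9603
Standard deviation = √42691.9603 = 206.6203

206.620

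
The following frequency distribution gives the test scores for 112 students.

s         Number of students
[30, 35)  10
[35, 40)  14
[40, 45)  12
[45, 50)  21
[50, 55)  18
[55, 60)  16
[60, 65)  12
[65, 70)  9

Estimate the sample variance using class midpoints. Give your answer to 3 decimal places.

105.373

Midpoints: 32.5, 37.5, 42.5, 47.5, 52.5, 57.5, 62.5, 67.5
n = 112, Σfm = 5580, mean = 49.8214
Σfm² = 289700
Σf(m − x̄)² = Σfm² − (Σfm)²/n = 289700 − 5580²/112 = 11696.4286
Sample variance = 11696.4286 / 111 = 105.3732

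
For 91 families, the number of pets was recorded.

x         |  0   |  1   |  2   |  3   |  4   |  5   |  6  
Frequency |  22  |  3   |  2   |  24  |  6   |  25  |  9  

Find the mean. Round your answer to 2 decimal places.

3.10

Values: 0, 1, 2, 3, 4, 5, 6
Σfx = 22×0 + 3×1 + 2×2 + 24×3 + 6×4 + 25×5 + 9×6 = 282
n = Σf = 91
Mean = 282 / 91 = 3.0989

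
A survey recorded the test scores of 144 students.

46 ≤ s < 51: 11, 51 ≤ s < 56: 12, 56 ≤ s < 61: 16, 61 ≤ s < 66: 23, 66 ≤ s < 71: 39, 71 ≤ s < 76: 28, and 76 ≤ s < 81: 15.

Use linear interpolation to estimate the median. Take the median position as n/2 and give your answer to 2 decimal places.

Cumulative frequencies: 11, 23, 39, 62, 101, 129, 144
n = 144; position = n/2 = 72.
This falls in the class 66 ≤ s < 71: L = 66, F = 62, f = 39, h = 5.
Median ≈ 66 + ((72 − 62) / 39) × 5 = 67.2821

67.28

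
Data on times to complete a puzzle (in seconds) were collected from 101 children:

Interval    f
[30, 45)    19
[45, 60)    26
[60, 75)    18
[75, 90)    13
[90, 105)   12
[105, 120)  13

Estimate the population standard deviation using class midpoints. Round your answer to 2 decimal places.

Midpoints: 37.5, 52.5, 67.5, 82.5, 97.5, 112.5
n = 101, Σfm = 6997.5, mean = 69.2822
Σfm² = 547481.25
Σf(m − x̄)² = Σfm² − (Σfm)²/n = 547481.25 − 6997.5²/101 = 62679.2079
Population variance = 62679.2079 / 101 = 620.5862
Standard deviation = √620.5862 = 24.9116

24.91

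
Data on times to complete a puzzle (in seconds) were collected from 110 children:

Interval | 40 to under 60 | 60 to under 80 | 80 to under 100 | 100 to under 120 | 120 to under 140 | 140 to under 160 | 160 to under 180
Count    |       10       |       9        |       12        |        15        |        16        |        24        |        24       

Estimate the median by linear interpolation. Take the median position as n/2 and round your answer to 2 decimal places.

Cumulative frequencies: 10, 19, 31, 46, 62, 86, 110
n = 110; position = n/2 = 55.
This falls in the class 120 to under 140: L = 120, F = 46, f = 16, h = 20.
Median ≈ 120 + ((55 − 46) / 16) × 20 = 131.2500

131.25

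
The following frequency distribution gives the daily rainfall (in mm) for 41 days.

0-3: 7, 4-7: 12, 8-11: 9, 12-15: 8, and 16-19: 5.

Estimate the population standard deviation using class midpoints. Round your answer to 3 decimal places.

5.092

Midpoints: 1.5, 5.5, 9.5, 13.5, 17.5
n = 41, Σfm = 357.5, mean = 8.7195
Σfm² = 4180.25
Σf(m − x̄)² = Σfm² − (Σfm)²/n = 4180.25 − 357.5²/41 = 1063.0244
Population variance = 1063.0244 / 41 = 25.9274
Standard deviation = √25.9274 = 5.0919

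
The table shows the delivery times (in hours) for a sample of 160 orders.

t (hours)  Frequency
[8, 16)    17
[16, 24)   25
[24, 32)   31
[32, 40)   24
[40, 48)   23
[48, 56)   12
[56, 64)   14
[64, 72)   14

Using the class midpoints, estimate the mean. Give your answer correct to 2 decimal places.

Midpoints: 12, 20, 28, 36, 44, 52, 60, 68
Σfm = 17×12 + 25×20 + 31×28 + 24×36 + 23×44 + 12×52 + 14×60 + 14×68 = 5864
n = Σf = 160
Mean = 5864 / 160 = 36.6500

36.65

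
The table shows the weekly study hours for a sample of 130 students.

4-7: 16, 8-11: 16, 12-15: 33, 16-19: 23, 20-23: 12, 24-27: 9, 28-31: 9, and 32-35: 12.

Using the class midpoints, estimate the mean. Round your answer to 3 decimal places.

Midpoints: 5.5, 9.5, 13.5, 17.5, 21.5, 25.5, 29.5, 33.5
Σfm = 16×5.5 + 16×9.5 + 33×13.5 + 23×17.5 + 12×21.5 + 9×25.5 + 9×29.5 + 12×33.5 = 2243
n = Σf = 130
Mean = 2243 / 130 = 17.2538

17.254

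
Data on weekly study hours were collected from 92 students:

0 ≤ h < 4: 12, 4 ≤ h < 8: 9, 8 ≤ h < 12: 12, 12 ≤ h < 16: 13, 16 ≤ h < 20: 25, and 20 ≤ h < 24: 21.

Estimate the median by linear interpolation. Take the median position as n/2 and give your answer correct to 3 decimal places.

16.000

Cumulative frequencies: 12, 21, 33, 46, 71, 92
n = 92; position = n/2 = 46.
This falls in the class 12 ≤ h < 16: L = 12, F = 33, f = 13, h = 4.
Median ≈ 12 + ((46 − 33) / 13) × 4 = 16.0000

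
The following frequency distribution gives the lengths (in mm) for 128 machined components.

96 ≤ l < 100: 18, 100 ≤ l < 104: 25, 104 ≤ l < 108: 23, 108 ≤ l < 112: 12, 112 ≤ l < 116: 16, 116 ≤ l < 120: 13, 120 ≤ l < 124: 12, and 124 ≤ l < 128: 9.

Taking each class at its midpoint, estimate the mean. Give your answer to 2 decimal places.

109.59

Midpoints: 98, 102, 106, 110, 114, 118, 122, 126
Σfm = 18×98 + 25×102 + 23×106 + 12×110 + 16×114 + 13×118 + 12×122 + 9×126 = 14028
n = Σf = 128
Mean = 14028 / 128 = 109.5938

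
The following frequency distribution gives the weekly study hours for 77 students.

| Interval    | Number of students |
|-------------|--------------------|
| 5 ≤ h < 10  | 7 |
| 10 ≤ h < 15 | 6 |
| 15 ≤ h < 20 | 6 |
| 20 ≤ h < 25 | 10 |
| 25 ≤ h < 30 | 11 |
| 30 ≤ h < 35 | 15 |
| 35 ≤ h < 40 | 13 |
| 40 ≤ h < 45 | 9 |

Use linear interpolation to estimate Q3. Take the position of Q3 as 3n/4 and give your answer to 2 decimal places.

Cumulative frequencies: 7, 13, 19, 29, 40, 55, 68, 77
n = 77; position = 3n/4 = 57.75.
This falls in the class 35 ≤ h < 40: L = 35, F = 55, f = 13, h = 5.
Upper quartile ≈ 35 + ((57.75 − 55) / 13) × 5 = 36.0577

36.06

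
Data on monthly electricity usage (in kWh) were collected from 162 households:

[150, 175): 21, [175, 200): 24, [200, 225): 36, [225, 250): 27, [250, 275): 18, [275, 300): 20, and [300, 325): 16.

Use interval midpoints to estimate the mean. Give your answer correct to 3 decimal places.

231.173

Midpoints: 162.5, 187.5, 212.5, 237.5, 262.5, 287.5, 312.5
Σfm = 21×162.5 + 24×187.5 + 36×212.5 + 27×237.5 + 18×262.5 + 20×287.5 + 16×312.5 = 37450
n = Σf = 162
Mean = 37450 / 162 = 231.1728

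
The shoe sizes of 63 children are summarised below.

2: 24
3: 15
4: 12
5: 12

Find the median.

Cumulative frequencies: 24, 39, 51, 63
n = 63, so the median is the value in position (n+1)/2 = 32.
Position 32 falls at value 3.

3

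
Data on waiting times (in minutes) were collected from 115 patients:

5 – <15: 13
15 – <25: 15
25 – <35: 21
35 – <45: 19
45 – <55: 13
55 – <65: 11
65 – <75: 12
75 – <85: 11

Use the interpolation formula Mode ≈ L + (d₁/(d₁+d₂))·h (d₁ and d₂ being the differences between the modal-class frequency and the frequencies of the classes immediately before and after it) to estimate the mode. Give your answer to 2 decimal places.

Modal class: 25 – <35 (highest frequency 21).
d₁ = 21 − 15 = 6, d₂ = 21 − 19 = 2
Mode ≈ 25 + (6/(6+2)) × 10 = 25 + 7.5000 = 32.5000

32.50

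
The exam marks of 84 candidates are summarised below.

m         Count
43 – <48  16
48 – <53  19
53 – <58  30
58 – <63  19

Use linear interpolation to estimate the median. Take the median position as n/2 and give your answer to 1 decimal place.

Cumulative frequencies: 16, 35, 65, 84
n = 84; position = n/2 = 42.
This falls in the class 53 – <58: L = 53, F = 35, f = 30, h = 5.
Median ≈ 53 + ((42 − 35) / 30) × 5 = 54.1667

54.2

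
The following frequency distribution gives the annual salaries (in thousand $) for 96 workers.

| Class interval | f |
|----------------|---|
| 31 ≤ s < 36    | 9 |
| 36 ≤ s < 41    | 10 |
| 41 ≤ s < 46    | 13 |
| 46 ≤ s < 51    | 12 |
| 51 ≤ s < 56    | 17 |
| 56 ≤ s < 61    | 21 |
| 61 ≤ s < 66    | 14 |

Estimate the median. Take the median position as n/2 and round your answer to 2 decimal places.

52.18

Cumulative frequencies: 9, 19, 32, 44, 61, 82, 96
n = 96; position = n/2 = 48.
This falls in the class 51 ≤ s < 56: L = 51, F = 44, f = 17, h = 5.
Median ≈ 51 + ((48 − 44) / 17) × 5 = 52.1765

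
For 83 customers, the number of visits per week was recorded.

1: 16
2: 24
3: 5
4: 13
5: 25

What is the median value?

Cumulative frequencies: 16, 40, 45, 58, 83
n = 83, so the median is the value in position (n+1)/2 = 42.
Position 42 falls at value 3.

3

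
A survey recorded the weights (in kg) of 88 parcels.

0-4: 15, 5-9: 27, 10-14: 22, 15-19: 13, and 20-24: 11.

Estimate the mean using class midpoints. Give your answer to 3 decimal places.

Midpoints: 2, 7, 12, 17, 22
Σfm = 15×2 + 27×7 + 22×12 + 13×17 + 11×22 = 946
n = Σf = 88
Mean = 946 / 88 = 10.7500

10.750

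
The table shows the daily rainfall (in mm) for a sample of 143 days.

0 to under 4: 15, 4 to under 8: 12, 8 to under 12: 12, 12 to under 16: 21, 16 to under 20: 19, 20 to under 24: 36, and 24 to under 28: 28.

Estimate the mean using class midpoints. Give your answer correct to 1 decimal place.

Midpoints: 2, 6, 10, 14, 18, 22, 26
Σfm = 15×2 + 12×6 + 12×10 + 21×14 + 19×18 + 36×22 + 28×26 = 2378
n = Σf = 143
Mean = 2378 / 143 = 16.6294

16.6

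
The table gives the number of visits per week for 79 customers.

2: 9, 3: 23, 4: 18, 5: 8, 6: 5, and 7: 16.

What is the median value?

4

Cumulative frequencies: 9, 32, 50, 58, 63, 79
n = 79, so the median is the value in position (n+1)/2 = 40.
Position 40 falls at value 4.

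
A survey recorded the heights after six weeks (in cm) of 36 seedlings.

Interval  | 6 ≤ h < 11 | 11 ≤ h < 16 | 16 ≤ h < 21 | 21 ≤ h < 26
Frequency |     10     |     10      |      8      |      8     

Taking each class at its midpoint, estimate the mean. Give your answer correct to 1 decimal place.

Midpoints: 8.5, 13.5, 18.5, 23.5
Σfm = 10×8.5 + 10×13.5 + 8×18.5 + 8×23.5 = 556
n = Σf = 36
Mean = 556 / 36 = 15.4444

15.4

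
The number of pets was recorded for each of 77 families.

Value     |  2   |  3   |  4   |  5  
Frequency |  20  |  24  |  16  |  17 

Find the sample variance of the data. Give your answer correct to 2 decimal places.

1.21

Values: 2, 3, 4, 5
n = 77, Σfx = 261, mean = 3.3896
Σfx² = 977
Σf(x − x̄)² = Σfx² − (Σfx)²/n = 977 − 261²/77 = 92.3117
Sample variance = 92.3117 / 76 = 1.2146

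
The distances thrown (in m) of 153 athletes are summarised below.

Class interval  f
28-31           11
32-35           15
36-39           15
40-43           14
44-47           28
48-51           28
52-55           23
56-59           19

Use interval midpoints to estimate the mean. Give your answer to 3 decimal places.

Midpoints: 29.5, 33.5, 37.5, 41.5, 45.5, 49.5, 53.5, 57.5
Σfm = 11×29.5 + 15×33.5 + 15×37.5 + 14×41.5 + 28×45.5 + 28×49.5 + 23×53.5 + 19×57.5 = 6953.5
n = Σf = 153
Mean = 6953.5 / 153 = 45.4477

45.448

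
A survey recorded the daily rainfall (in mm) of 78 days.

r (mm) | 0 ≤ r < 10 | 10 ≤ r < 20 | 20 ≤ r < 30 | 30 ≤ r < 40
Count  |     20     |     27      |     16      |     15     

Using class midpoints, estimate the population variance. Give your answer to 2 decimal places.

111.97

Midpoints: 5, 15, 25, 35
n = 78, Σfm = 1430, mean = 18.3333
Σfm² = 34950
Σf(m − x̄)² = Σfm² − (Σfm)²/n = 34950 − 1430²/78 = 8733.3333
Population variance = 8733.3333 / 78 = 111.9658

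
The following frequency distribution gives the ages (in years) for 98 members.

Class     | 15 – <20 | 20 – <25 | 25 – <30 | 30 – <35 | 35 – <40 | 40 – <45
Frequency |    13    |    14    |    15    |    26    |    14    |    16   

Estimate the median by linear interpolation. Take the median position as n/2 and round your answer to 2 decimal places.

31.35

Cumulative frequencies: 13, 27, 42, 68, 82, 98
n = 98; position = n/2 = 49.
This falls in the class 30 – <35: L = 30, F = 42, f = 26, h = 5.
Median ≈ 30 + ((49 − 42) / 26) × 5 = 31.3462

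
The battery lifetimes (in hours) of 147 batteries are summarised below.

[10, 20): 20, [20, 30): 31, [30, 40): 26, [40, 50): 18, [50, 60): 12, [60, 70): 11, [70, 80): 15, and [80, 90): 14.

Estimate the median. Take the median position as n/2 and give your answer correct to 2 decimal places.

Cumulative frequencies: 20, 51, 77, 95, 107, 118, 133, 147
n = 147; position = n/2 = 73.5.
This falls in the class [30, 40): L = 30, F = 51, f = 26, h = 10.
Median ≈ 30 + ((73.5 − 51) / 26) × 10 = 38.6538

38.65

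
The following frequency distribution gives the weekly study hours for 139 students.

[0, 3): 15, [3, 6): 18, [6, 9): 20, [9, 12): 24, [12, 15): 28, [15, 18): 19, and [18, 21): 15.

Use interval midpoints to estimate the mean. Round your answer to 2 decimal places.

Midpoints: 1.5, 4.5, 7.5, 10.5, 13.5, 16.5, 19.5
Σfm = 15×1.5 + 18×4.5 + 20×7.5 + 24×10.5 + 28×13.5 + 19×16.5 + 15×19.5 = 1489.5
n = Σf = 139
Mean = 1489.5 / 139 = 10.7158

10.72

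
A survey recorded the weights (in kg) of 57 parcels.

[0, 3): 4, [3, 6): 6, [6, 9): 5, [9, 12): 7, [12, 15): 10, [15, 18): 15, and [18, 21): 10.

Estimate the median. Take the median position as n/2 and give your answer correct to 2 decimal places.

Cumulative frequencies: 4, 10, 15, 22, 32, 47, 57
n = 57; position = n/2 = 28.5.
This falls in the class [12, 15): L = 12, F = 22, f = 10, h = 3.
Median ≈ 12 + ((28.5 − 22) / 10) × 3 = 13.9500

13.95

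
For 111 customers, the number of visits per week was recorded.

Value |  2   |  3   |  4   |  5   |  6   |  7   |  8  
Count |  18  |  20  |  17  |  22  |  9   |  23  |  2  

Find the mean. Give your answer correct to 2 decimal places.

4.55

Values: 2, 3, 4, 5, 6, 7, 8
Σfx = 18×2 + 20×3 + 17×4 + 22×5 + 9×6 + 23×7 + 2×8 = 505
n = Σf = 111
Mean = 505 / 111 = 4.5495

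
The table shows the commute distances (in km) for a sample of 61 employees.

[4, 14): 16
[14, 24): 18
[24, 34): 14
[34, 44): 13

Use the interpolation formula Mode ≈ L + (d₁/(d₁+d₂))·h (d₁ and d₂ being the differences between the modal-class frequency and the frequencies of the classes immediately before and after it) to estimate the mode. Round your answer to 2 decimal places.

17.33

Modal class: [14, 24) (highest frequency 18).
d₁ = 18 − 16 = 2, d₂ = 18 − 14 = 4
Mode ≈ 14 + (2/(2+4)) × 10 = 14 + 3.3333 = 17.3333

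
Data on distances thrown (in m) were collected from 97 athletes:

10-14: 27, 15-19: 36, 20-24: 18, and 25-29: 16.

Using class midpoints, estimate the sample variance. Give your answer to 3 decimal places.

26.965

Midpoints: 12, 17, 22, 27
n = 97, Σfm = 1764, mean = 18.1856
Σfm² = 34668
Σf(m − x̄)² = Σfm² − (Σfm)²/n = 34668 − 1764²/97 = 2588.6598
Sample variance = 2588.6598 / 96 = 26.9652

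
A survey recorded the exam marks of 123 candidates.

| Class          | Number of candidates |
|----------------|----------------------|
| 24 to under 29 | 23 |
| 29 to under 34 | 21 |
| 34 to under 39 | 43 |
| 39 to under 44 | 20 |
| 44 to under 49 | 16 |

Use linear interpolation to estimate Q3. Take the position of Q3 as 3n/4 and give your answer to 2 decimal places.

Cumulative frequencies: 23, 44, 87, 107, 123
n = 123; position = 3n/4 = 92.25.
This falls in the class 39 to under 44: L = 39, F = 87, f = 20, h = 5.
Upper quartile ≈ 39 + ((92.25 − 87) / 20) × 5 = 40.3125

40.31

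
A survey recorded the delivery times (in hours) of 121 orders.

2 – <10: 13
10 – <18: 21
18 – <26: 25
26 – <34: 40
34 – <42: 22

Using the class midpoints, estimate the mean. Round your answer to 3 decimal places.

Midpoints: 6, 14, 22, 30, 38
Σfm = 13×6 + 21×14 + 25×22 + 40×30 + 22×38 = 2958
n = Σf = 121
Mean = 2958 / 121 = 24.4463

24.446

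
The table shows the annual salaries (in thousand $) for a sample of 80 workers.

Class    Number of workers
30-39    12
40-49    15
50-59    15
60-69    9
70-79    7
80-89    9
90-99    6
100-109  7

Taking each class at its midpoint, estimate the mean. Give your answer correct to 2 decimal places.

Midpoints: 34.5, 44.5, 54.5, 64.5, 74.5, 84.5, 94.5, 104.5
Σfm = 12×34.5 + 15×44.5 + 15×54.5 + 9×64.5 + 7×74.5 + 9×84.5 + 6×94.5 + 7×104.5 = 5060
n = Σf = 80
Mean = 5060 / 80 = 63.2500

63.25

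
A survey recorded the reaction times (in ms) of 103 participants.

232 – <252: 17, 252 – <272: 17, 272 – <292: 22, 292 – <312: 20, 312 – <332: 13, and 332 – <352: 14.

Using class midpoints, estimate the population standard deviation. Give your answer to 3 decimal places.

Midpoints: 242, 262, 282, 302, 322, 342
n = 103, Σfm = 29786, mean = 289.1845
Σfm² = 8721532
Σf(m − x̄)² = Σfm² − (Σfm)²/n = 8721532 − 29786²/103 = 107883.4951
Population variance = 107883.4951 / 103 = 1047.4126
Standard deviation = √1047.4126 = 32.3638

32.364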